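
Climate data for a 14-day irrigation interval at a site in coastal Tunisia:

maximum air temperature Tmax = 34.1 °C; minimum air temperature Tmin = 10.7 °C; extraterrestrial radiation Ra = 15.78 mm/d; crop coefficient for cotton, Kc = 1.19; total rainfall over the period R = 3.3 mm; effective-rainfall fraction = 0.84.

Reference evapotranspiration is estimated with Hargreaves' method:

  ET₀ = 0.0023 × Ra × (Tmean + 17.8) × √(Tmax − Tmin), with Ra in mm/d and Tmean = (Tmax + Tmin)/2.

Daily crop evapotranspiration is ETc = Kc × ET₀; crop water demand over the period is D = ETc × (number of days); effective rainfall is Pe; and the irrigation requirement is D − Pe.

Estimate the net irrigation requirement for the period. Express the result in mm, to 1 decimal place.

Tmean = (34.1 + 10.7)/2 = 22.40 °C
ET₀ = 0.0023 × 15.78 × (22.40 + 17.8) × √23.4 = 0.0023 × 15.78 × 40.20 × 4.8374 = 7.0579 mm/d
ETc = Kc × ET₀ = 1.19 × 7.0579 = 8.3989 mm/d
Crop demand D = ETc × 14 d = 8.3989 × 14 = 117.585 mm
Pe = 0.84 × 3.3 = 2.772 mm
D − Pe = 117.585 − 2.772 = 114.813 mm

114.8 mm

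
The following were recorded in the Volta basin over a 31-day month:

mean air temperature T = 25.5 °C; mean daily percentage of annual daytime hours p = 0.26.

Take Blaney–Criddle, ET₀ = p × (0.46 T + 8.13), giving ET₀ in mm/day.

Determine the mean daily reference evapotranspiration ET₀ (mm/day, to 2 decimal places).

ET₀ = 0.26 × (0.46 × 25.5 + 8.13) = 0.26 × 19.860 = 5.1636 mm/d

5.16 mm/day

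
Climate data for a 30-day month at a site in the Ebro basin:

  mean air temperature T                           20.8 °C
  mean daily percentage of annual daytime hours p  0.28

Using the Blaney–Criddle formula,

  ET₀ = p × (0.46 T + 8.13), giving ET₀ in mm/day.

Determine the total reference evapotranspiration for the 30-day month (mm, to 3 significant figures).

149 mm

ET₀ = 0.28 × (0.46 × 20.8 + 8.13) = 0.28 × 17.698 = 4.9554 mm/d
Monthly total = 4.9554 × 30 = 148.662 mm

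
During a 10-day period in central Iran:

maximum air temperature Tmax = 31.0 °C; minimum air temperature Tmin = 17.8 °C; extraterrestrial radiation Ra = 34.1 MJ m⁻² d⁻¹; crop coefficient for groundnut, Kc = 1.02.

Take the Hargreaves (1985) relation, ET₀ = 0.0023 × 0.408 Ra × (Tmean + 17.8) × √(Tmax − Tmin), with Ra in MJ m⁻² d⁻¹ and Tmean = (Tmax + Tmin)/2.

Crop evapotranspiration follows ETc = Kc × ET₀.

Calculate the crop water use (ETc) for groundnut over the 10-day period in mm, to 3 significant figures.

Tmean = (31.0 + 17.8)/2 = 24.40 °C
0.408 Ra = 0.408 × 34.1 = 13.9128 mm/d equivalent
ET₀ = 0.0023 × 13.9128 × (24.40 + 17.8) × √13.2 = 0.0023 × 13.9128 × 42.20 × 3.6332 = 4.9062 mm/d
ETc = Kc × ET₀ = 1.02 × 4.9062 = 5.0043 mm/d
Over 10 days: 5.0043 × 10 = 50.043 mm

50.0 mm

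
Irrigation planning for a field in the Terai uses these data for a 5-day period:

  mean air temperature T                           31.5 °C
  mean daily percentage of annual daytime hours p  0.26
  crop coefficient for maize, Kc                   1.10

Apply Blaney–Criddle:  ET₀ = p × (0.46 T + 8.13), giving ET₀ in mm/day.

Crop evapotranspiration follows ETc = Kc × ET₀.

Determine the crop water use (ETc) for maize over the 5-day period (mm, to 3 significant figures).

32.3 mm

ET₀ = 0.26 × (0.46 × 31.5 + 8.13) = 0.26 × 22.620 = 5.8812 mm/d
ETc = Kc × ET₀ = 1.10 × 5.8812 = 6.4693 mm/d
Over 5 days: 6.4693 × 5 = 32.347 mm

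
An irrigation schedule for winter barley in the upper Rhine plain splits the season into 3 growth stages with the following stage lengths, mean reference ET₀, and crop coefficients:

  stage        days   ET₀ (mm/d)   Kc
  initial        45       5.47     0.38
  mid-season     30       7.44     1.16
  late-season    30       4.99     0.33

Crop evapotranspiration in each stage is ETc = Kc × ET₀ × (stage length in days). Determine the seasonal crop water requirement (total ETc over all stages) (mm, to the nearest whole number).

initial: 0.38 × 5.47 × 45 = 93.54 mm
mid-season: 1.16 × 7.44 × 30 = 258.91 mm
late-season: 0.33 × 4.99 × 30 = 49.40 mm
Seasonal total = 401.85 mm

402 mm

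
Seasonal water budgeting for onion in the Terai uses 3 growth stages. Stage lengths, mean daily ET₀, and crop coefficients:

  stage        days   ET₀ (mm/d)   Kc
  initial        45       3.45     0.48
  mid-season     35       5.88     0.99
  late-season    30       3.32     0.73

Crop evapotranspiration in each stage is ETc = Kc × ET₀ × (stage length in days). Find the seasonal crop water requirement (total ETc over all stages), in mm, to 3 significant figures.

351 mm

initial: 0.48 × 3.45 × 45 = 74.52 mm
mid-season: 0.99 × 5.88 × 35 = 203.74 mm
late-season: 0.73 × 3.32 × 30 = 72.71 mm
Seasonal total = 350.97 mm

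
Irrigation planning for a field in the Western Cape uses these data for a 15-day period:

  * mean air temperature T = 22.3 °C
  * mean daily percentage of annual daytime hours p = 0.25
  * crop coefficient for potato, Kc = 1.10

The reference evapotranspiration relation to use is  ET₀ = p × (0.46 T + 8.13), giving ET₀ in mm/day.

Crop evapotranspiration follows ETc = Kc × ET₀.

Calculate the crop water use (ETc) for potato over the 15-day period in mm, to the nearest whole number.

ET₀ = 0.25 × (0.46 × 22.3 + 8.13) = 0.25 × 18.388 = 4.5970 mm/d
ETc = Kc × ET₀ = 1.10 × 4.5970 = 5.0567 mm/d
Over 15 days: 5.0567 × 15 = 75.851 mm

76 mm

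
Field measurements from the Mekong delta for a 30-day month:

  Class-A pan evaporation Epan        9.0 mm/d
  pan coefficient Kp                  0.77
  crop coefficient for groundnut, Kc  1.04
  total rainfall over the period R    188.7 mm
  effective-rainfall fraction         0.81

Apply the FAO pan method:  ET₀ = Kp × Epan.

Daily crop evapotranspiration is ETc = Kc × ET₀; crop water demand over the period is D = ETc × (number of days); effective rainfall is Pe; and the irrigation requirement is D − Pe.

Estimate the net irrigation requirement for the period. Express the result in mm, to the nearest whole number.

63 mm

ET₀ = 0.77 × 9.0 = 6.9300 mm/d
ETc = Kc × ET₀ = 1.04 × 6.9300 = 7.2072 mm/d
Crop demand D = ETc × 30 d = 7.2072 × 30 = 216.216 mm
Pe = 0.81 × 188.7 = 152.847 mm
D − Pe = 216.216 − 152.847 = 63.369 mm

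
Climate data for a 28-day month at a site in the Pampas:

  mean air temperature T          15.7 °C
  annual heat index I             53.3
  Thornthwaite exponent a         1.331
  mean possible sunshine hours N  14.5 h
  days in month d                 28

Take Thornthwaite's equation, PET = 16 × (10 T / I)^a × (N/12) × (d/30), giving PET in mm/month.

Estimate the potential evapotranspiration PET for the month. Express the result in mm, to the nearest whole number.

10T/I = 10 × 15.7 / 53.3 = 2.9456
(10T/I)^a = 2.9456^1.331 = 4.2118
Uncorrected PET = 16 × 4.2118 = 67.389 mm
Correction = (N/12)(d/30) = (14.5/12)(28/30) = 1.1278
PET = 67.389 × 1.1278 = 76.001 mm/month

76 mm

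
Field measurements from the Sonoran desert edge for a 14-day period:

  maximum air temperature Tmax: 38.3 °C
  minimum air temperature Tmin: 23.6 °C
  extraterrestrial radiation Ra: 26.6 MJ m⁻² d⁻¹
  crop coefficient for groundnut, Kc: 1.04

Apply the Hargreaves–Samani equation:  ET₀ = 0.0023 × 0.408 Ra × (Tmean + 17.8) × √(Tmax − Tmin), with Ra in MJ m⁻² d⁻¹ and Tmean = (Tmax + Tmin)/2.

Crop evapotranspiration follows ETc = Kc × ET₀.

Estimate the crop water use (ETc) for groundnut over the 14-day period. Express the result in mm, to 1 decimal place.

67.9 mm

Tmean = (38.3 + 23.6)/2 = 30.95 °C
0.408 Ra = 0.408 × 26.6 = 10.8528 mm/d equivalent
ET₀ = 0.0023 × 10.8528 × (30.95 + 17.8) × √14.7 = 0.0023 × 10.8528 × 48.75 × 3.8341 = 4.6656 mm/d
ETc = Kc × ET₀ = 1.04 × 4.6656 = 4.8522 mm/d
Over 14 days: 4.8522 × 14 = 67.931 mm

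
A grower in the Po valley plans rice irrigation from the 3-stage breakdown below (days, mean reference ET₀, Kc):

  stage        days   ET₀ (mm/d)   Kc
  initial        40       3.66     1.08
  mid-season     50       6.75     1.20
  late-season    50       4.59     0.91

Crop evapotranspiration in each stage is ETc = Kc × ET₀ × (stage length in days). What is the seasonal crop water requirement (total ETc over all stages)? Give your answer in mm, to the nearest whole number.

772 mm

initial: 1.08 × 3.66 × 40 = 158.11 mm
mid-season: 1.20 × 6.75 × 50 = 405.00 mm
late-season: 0.91 × 4.59 × 50 = 208.85 mm
Seasonal total = 771.96 mm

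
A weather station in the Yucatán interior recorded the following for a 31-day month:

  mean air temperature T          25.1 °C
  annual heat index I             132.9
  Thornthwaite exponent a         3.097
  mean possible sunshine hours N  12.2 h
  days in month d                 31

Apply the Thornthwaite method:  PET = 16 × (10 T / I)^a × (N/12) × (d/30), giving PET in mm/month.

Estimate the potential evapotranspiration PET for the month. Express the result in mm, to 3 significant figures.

120 mm

10T/I = 10 × 25.1 / 132.9 = 1.8886
(10T/I)^a = 1.8886^3.097 = 7.1648
Uncorrected PET = 16 × 7.1648 = 114.637 mm
Correction = (N/12)(d/30) = (12.2/12)(31/30) = 1.0506
PET = 114.637 × 1.0506 = 120.438 mm/month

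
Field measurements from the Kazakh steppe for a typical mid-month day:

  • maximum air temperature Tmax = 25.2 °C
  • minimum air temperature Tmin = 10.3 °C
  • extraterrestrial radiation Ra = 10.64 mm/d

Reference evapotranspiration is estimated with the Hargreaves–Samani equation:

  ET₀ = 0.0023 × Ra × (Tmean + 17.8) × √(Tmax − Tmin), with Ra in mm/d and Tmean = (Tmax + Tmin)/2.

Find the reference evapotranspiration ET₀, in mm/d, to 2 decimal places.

3.36 mm/d

Tmean = (25.2 + 10.3)/2 = 17.75 °C
ET₀ = 0.0023 × 10.64 × (17.75 + 17.8) × √14.9 = 0.0023 × 10.64 × 35.55 × 3.8601 = 3.3582 mm/d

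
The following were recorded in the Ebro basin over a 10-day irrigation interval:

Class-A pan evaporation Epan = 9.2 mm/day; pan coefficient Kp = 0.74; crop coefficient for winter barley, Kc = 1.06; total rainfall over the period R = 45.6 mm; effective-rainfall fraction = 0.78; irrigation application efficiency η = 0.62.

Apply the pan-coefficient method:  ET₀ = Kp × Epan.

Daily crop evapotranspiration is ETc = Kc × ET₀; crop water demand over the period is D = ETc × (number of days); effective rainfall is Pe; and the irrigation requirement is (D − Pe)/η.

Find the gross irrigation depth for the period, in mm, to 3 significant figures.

ET₀ = 0.74 × 9.2 = 6.8080 mm/d
ETc = Kc × ET₀ = 1.06 × 6.8080 = 7.2165 mm/d
Crop demand D = ETc × 10 d = 7.2165 × 10 = 72.165 mm
Pe = 0.78 × 45.6 = 35.568 mm
D − Pe = 72.165 − 35.568 = 36.597 mm
Gross irrigation = 36.597 / 0.62 = 59.027 mm

59.0 mm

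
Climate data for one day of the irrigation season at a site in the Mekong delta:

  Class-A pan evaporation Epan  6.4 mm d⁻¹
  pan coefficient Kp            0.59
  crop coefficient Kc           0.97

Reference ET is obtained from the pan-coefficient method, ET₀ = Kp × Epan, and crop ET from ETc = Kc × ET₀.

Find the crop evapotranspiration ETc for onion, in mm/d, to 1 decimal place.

ET₀ = 0.59 × 6.4 = 3.7760 mm/d
ETc = Kc × ET₀ = 0.97 × 3.7760 = 3.6627 mm/d

3.7 mm/d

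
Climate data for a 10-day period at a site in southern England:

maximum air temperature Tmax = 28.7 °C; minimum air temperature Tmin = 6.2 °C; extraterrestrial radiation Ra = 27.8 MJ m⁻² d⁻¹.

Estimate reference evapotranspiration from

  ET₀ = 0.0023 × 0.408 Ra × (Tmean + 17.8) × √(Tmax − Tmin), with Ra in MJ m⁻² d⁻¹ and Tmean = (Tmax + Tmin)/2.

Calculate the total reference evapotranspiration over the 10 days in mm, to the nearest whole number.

Tmean = (28.7 + 6.2)/2 = 17.45 °C
0.408 Ra = 0.408 × 27.8 = 11.3424 mm/d equivalent
ET₀ = 0.0023 × 11.3424 × (17.45 + 17.8) × √22.5 = 0.0023 × 11.3424 × 35.25 × 4.7434 = 4.3620 mm/d
Over 10 days: 4.3620 × 10 = 43.620 mm

44 mm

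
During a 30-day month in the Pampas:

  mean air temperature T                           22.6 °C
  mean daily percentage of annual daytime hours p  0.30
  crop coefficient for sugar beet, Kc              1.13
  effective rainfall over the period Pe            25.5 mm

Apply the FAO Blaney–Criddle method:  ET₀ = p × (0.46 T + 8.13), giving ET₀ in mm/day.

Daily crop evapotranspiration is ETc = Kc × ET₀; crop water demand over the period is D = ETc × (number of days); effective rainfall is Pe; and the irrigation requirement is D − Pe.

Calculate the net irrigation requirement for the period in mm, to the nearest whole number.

ET₀ = 0.30 × (0.46 × 22.6 + 8.13) = 0.30 × 18.526 = 5.5578 mm/d
ETc = Kc × ET₀ = 1.13 × 5.5578 = 6.2803 mm/d
Crop demand D = ETc × 30 d = 6.2803 × 30 = 188.409 mm
D − Pe = 188.409 − 25.5 = 162.909 mm

163 mm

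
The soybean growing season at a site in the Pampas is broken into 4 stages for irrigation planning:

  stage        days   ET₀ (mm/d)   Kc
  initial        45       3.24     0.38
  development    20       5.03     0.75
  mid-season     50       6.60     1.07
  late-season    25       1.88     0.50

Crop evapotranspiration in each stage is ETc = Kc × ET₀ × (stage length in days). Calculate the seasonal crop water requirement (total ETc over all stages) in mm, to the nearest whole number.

507 mm

initial: 0.38 × 3.24 × 45 = 55.40 mm
development: 0.75 × 5.03 × 20 = 75.45 mm
mid-season: 1.07 × 6.60 × 50 = 353.10 mm
late-season: 0.50 × 1.88 × 25 = 23.50 mm
Seasonal total = 507.45 mm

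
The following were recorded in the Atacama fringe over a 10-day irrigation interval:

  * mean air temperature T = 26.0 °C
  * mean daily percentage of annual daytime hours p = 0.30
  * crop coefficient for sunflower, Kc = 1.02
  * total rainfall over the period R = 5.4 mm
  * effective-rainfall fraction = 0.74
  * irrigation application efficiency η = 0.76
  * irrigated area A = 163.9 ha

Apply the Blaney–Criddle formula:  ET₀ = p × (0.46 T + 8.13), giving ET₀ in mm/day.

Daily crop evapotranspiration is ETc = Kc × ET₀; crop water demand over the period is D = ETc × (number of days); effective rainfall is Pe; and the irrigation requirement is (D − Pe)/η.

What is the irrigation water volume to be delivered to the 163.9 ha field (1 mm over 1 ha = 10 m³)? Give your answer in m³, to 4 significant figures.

ET₀ = 0.30 × (0.46 × 26.0 + 8.13) = 0.30 × 20.090 = 6.0270 mm/d
ETc = Kc × ET₀ = 1.02 × 6.0270 = 6.1475 mm/d
Crop demand D = ETc × 10 d = 6.1475 × 10 = 61.475 mm
Pe = 0.74 × 5.4 = 3.996 mm
D − Pe = 61.475 − 3.996 = 57.479 mm
Gross irrigation = 57.479 / 0.76 = 75.630 mm
Volume = 75.630 mm × 163.9 ha × 10 = 123957.6 m³

124000 m³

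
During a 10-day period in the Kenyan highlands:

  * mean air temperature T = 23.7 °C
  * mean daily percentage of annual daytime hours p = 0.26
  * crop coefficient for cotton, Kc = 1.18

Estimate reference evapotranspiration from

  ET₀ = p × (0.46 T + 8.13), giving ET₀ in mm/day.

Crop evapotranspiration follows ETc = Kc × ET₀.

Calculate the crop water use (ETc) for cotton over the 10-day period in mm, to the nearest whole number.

ET₀ = 0.26 × (0.46 × 23.7 + 8.13) = 0.26 × 19.032 = 4.9483 mm/d
ETc = Kc × ET₀ = 1.18 × 4.9483 = 5.8390 mm/d
Over 10 days: 5.8390 × 10 = 58.390 mm

58 mm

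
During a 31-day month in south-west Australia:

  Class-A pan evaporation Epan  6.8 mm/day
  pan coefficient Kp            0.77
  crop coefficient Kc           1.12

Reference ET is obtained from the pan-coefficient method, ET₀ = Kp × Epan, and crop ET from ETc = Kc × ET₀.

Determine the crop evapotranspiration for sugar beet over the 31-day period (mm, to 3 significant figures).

182 mm

ET₀ = 0.77 × 6.8 = 5.2360 mm/d
ETc = Kc × ET₀ = 1.12 × 5.2360 = 5.8643 mm/d
Over 31 days: 5.8643 × 31 = 181.793 mm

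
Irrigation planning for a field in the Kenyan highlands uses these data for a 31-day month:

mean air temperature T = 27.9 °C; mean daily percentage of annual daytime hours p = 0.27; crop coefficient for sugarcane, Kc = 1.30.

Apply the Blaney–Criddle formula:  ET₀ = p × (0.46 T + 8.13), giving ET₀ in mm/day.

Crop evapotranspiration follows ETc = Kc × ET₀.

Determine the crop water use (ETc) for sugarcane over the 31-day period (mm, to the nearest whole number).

ET₀ = 0.27 × (0.46 × 27.9 + 8.13) = 0.27 × 20.964 = 5.6603 mm/d
ETc = Kc × ET₀ = 1.30 × 5.6603 = 7.3584 mm/d
Over 31 days: 7.3584 × 31 = 228.110 mm

228 mm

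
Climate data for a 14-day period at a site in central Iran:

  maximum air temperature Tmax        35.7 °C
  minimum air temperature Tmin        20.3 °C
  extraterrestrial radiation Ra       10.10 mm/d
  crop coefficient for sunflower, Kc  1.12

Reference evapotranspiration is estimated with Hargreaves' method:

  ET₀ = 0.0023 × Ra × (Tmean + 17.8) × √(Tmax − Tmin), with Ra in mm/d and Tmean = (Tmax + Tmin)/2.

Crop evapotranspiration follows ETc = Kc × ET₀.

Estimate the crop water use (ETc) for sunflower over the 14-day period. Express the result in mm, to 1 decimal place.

Tmean = (35.7 + 20.3)/2 = 28.00 °C
ET₀ = 0.0023 × 10.10 × (28.00 + 17.8) × √15.4 = 0.0023 × 10.10 × 45.80 × 3.9243 = 4.1752 mm/d
ETc = Kc × ET₀ = 1.12 × 4.1752 = 4.6762 mm/d
Over 14 days: 4.6762 × 14 = 65.467 mm

65.5 mm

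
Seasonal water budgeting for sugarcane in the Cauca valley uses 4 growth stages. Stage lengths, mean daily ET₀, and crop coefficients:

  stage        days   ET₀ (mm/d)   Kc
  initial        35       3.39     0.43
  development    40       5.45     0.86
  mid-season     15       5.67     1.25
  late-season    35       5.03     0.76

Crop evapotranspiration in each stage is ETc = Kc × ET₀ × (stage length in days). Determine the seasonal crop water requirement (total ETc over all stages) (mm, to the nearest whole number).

479 mm

initial: 0.43 × 3.39 × 35 = 51.02 mm
development: 0.86 × 5.45 × 40 = 187.48 mm
mid-season: 1.25 × 5.67 × 15 = 106.31 mm
late-season: 0.76 × 5.03 × 35 = 133.80 mm
Seasonal total = 478.61 mm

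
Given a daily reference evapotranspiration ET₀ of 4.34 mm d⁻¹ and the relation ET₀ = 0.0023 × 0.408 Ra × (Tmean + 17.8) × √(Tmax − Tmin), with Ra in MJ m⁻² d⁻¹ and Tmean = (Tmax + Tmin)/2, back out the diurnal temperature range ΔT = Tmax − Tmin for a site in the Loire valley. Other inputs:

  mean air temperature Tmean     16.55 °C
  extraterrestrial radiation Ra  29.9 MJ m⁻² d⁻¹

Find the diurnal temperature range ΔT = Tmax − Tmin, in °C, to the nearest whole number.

√ΔT = ET₀ / [0.0023 × 0.408 × Ra × (Tmean+17.8)] = 4.34 / (0.0023 × 12.1992 × 34.35) = 4.5030
ΔT = 4.5030² = 20.277 °C

20 °C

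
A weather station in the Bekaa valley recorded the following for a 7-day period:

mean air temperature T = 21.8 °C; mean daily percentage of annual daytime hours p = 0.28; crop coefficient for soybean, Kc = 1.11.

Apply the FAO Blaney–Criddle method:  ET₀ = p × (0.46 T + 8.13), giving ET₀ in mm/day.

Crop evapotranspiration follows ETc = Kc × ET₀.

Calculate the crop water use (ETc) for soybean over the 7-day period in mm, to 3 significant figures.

ET₀ = 0.28 × (0.46 × 21.8 + 8.13) = 0.28 × 18.158 = 5.0842 mm/d
ETc = Kc × ET₀ = 1.11 × 5.0842 = 5.6435 mm/d
Over 7 days: 5.6435 × 7 = 39.505 mm

39.5 mm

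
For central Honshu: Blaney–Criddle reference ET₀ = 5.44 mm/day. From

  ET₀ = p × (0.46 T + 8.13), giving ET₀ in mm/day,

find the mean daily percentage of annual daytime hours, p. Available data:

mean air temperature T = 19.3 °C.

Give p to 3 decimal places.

p = ET₀ / (0.46 T + 8.13) = 5.44 / (0.46 × 19.3 + 8.13) = 5.44 / 17.008 = 0.3198

0.320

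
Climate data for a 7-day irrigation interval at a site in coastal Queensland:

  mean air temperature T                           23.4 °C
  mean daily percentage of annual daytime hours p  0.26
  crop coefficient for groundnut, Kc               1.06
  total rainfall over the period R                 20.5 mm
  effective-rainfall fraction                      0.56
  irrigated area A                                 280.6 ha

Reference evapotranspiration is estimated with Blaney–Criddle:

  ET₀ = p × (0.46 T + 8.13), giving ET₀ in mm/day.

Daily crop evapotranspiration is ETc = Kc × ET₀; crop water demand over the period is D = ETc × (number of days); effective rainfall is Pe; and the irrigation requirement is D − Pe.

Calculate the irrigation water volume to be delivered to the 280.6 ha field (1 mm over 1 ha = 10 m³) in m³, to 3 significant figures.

ET₀ = 0.26 × (0.46 × 23.4 + 8.13) = 0.26 × 18.894 = 4.9124 mm/d
ETc = Kc × ET₀ = 1.06 × 4.9124 = 5.2071 mm/d
Crop demand D = ETc × 7 d = 5.2071 × 7 = 36.450 mm
Pe = 0.56 × 20.5 = 11.480 mm
D − Pe = 36.450 − 11.480 = 24.970 mm
Volume = 24.970 mm × 280.6 ha × 10 = 70065.8 m³

70100 m³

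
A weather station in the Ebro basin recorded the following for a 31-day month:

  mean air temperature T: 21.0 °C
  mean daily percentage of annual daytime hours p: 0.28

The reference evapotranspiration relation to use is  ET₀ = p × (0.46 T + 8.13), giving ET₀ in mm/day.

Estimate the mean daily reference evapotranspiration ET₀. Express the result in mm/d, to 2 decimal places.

ET₀ = 0.28 × (0.46 × 21.0 + 8.13) = 0.28 × 17.790 = 4.9812 mm/d

4.98 mm/d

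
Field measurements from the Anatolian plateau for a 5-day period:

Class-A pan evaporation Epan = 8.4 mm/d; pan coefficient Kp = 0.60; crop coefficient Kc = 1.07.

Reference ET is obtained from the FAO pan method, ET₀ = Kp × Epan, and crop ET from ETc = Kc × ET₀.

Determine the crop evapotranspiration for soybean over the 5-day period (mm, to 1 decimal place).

27.0 mm

ET₀ = 0.60 × 8.4 = 5.0400 mm/d
ETc = Kc × ET₀ = 1.07 × 5.0400 = 5.3928 mm/d
Over 5 days: 5.3928 × 5 = 26.964 mm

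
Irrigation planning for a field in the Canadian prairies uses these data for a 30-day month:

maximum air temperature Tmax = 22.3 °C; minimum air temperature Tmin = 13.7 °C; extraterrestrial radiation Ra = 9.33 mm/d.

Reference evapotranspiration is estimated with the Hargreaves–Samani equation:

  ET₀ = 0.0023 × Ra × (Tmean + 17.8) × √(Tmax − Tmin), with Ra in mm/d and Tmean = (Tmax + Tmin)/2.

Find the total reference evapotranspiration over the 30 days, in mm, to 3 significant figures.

Tmean = (22.3 + 13.7)/2 = 18.00 °C
ET₀ = 0.0023 × 9.33 × (18.00 + 17.8) × √8.6 = 0.0023 × 9.33 × 35.80 × 2.9326 = 2.2529 mm/d
Over 30 days: 2.2529 × 30 = 67.587 mm

67.6 mm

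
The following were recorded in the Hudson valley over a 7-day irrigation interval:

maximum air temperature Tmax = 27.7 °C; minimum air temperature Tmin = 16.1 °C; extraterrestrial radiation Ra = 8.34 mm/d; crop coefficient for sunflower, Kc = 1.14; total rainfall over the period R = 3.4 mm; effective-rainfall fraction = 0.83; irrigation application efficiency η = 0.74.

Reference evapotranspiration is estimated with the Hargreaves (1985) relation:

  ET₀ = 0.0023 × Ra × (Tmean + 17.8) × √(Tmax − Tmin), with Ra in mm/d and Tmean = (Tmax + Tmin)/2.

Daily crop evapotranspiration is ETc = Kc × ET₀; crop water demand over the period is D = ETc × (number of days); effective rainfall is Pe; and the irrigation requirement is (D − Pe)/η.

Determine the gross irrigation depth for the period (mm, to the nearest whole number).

24 mm

Tmean = (27.7 + 16.1)/2 = 21.90 °C
ET₀ = 0.0023 × 8.34 × (21.90 + 17.8) × √11.6 = 0.0023 × 8.34 × 39.70 × 3.4059 = 2.5937 mm/d
ETc = Kc × ET₀ = 1.14 × 2.5937 = 2.9568 mm/d
Crop demand D = ETc × 7 d = 2.9568 × 7 = 20.698 mm
Pe = 0.83 × 3.4 = 2.822 mm
D − Pe = 20.698 − 2.822 = 17.876 mm
Gross irrigation = 17.876 / 0.74 = 24.157 mm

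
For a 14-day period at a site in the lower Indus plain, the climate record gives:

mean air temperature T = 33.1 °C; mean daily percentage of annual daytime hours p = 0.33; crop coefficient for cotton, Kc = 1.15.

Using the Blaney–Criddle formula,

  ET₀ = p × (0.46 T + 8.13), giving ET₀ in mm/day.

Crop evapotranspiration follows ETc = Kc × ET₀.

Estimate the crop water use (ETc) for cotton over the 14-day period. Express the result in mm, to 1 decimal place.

ET₀ = 0.33 × (0.46 × 33.1 + 8.13) = 0.33 × 23.356 = 7.7075 mm/d
ETc = Kc × ET₀ = 1.15 × 7.7075 = 8.8636 mm/d
Over 14 days: 8.8636 × 14 = 124.090 mm

124.1 mm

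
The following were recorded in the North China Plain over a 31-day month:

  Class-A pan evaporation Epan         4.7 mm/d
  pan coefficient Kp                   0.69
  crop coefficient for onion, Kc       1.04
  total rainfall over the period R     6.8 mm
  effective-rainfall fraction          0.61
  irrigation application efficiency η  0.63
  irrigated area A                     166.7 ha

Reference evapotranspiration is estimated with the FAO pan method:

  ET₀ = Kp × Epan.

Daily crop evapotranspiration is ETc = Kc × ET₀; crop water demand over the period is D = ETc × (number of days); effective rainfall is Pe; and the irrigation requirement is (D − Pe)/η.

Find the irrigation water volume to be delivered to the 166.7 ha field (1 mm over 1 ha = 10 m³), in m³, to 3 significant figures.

ET₀ = 0.69 × 4.7 = 3.2430 mm/d
ETc = Kc × ET₀ = 1.04 × 3.2430 = 3.3727 mm/d
Crop demand D = ETc × 31 d = 3.3727 × 31 = 104.554 mm
Pe = 0.61 × 6.8 = 4.148 mm
D − Pe = 104.554 − 4.148 = 100.406 mm
Gross irrigation = 100.406 / 0.63 = 159.375 mm
Volume = 159.375 mm × 166.7 ha × 10 = 265678.1 m³

266000 m³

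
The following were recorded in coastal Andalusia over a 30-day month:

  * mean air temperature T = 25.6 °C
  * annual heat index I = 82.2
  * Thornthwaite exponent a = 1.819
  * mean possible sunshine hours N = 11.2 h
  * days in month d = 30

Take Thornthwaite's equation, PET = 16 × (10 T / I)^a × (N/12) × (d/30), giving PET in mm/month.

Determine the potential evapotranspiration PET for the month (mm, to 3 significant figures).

10T/I = 10 × 25.6 / 82.2 = 3.1144
(10T/I)^a = 3.1144^1.819 = 7.8967
Uncorrected PET = 16 × 7.8967 = 126.347 mm
Correction = (N/12)(d/30) = (11.2/12)(30/30) = 0.9333
PET = 126.347 × 0.9333 = 117.920 mm/month

118 mm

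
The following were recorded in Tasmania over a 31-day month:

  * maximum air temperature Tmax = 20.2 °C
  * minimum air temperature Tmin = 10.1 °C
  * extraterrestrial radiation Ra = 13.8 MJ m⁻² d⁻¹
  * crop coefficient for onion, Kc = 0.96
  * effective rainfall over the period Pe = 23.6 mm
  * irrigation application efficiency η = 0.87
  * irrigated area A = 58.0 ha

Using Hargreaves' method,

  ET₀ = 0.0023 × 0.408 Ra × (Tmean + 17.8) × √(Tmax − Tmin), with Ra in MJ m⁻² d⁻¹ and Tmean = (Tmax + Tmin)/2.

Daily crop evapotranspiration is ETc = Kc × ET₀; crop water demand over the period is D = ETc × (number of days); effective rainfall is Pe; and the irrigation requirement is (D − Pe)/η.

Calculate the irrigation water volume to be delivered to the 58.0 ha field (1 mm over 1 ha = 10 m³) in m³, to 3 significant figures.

11200 m³

Tmean = (20.2 + 10.1)/2 = 15.15 °C
0.408 Ra = 0.408 × 13.8 = 5.6304 mm/d equivalent
ET₀ = 0.0023 × 5.6304 × (15.15 + 17.8) × √10.1 = 0.0023 × 5.6304 × 32.95 × 3.1780 = 1.3561 mm/d
ETc = Kc × ET₀ = 0.96 × 1.3561 = 1.3019 mm/d
Crop demand D = ETc × 31 d = 1.3019 × 31 = 40.359 mm
D − Pe = 40.359 − 23.6 = 16.759 mm
Gross irrigation = 16.759 / 0.87 = 19.263 mm
Volume = 19.263 mm × 58.0 ha × 10 = 11172.5 m³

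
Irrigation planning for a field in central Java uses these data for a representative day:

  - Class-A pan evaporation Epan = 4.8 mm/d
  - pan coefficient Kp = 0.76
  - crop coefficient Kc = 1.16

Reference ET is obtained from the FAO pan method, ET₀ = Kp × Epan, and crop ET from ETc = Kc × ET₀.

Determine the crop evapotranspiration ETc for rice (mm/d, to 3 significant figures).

4.23 mm/d

ET₀ = 0.76 × 4.8 = 3.6480 mm/d
ETc = Kc × ET₀ = 1.16 × 3.6480 = 4.2317 mm/d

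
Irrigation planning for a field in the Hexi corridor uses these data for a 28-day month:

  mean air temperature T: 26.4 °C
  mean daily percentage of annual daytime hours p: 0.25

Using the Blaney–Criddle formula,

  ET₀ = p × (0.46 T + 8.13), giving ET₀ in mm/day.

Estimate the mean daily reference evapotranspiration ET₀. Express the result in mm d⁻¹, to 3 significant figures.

ET₀ = 0.25 × (0.46 × 26.4 + 8.13) = 0.25 × 20.274 = 5.0685 mm/d

5.07 mm d⁻¹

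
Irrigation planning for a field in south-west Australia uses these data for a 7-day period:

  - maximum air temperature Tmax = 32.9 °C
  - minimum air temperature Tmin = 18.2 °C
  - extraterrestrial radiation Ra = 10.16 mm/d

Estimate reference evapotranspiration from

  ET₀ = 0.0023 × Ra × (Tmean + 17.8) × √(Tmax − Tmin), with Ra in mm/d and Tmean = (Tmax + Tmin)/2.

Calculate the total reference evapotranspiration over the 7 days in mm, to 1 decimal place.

Tmean = (32.9 + 18.2)/2 = 25.55 °C
ET₀ = 0.0023 × 10.16 × (25.55 + 17.8) × √14.7 = 0.0023 × 10.16 × 43.35 × 3.8341 = 3.8840 mm/d
Over 7 days: 3.8840 × 7 = 27.188 mm

27.2 mm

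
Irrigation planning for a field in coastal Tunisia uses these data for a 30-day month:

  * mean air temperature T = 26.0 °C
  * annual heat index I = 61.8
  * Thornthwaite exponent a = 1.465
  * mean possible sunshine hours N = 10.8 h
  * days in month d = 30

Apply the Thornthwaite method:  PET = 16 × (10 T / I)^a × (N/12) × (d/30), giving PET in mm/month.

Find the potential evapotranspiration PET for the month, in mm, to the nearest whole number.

118 mm

10T/I = 10 × 26.0 / 61.8 = 4.2071
(10T/I)^a = 4.2071^1.465 = 8.2061
Uncorrected PET = 16 × 8.2061 = 131.298 mm
Correction = (N/12)(d/30) = (10.8/12)(30/30) = 0.9000
PET = 131.298 × 0.9000 = 118.168 mm/month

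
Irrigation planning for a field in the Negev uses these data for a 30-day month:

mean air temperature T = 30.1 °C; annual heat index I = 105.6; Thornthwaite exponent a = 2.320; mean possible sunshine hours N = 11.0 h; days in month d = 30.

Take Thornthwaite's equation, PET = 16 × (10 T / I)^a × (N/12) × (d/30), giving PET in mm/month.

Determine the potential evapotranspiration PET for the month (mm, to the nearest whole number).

167 mm

10T/I = 10 × 30.1 / 105.6 = 2.8504
(10T/I)^a = 2.8504^2.320 = 11.3601
Uncorrected PET = 16 × 11.3601 = 181.762 mm
Correction = (N/12)(d/30) = (11.0/12)(30/30) = 0.9167
PET = 181.762 × 0.9167 = 166.621 mm/month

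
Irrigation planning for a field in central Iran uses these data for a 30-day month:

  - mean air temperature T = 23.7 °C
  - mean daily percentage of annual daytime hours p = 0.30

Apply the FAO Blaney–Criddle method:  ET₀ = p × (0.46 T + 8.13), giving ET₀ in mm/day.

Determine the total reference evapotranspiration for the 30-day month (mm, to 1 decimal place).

ET₀ = 0.30 × (0.46 × 23.7 + 8.13) = 0.30 × 19.032 = 5.7096 mm/d
Monthly total = 5.7096 × 30 = 171.288 mm

171.3 mm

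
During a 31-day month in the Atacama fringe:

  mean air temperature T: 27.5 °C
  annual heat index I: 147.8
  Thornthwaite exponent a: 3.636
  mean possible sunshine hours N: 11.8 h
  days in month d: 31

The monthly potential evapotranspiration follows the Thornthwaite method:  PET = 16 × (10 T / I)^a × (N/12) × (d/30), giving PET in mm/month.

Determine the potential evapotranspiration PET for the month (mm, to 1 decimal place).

10T/I = 10 × 27.5 / 147.8 = 1.8606
(10T/I)^a = 1.8606^3.636 = 9.5600
Uncorrected PET = 16 × 9.5600 = 152.960 mm
Correction = (N/12)(d/30) = (11.8/12)(31/30) = 1.0161
PET = 152.960 × 1.0161 = 155.423 mm/month

155.4 mm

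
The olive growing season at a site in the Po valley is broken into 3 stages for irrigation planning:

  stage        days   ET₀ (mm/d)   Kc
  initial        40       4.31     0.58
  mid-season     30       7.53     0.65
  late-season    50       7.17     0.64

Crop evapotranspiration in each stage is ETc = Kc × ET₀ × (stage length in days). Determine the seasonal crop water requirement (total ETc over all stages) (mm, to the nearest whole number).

initial: 0.58 × 4.31 × 40 = 99.99 mm
mid-season: 0.65 × 7.53 × 30 = 146.84 mm
late-season: 0.64 × 7.17 × 50 = 229.44 mm
Seasonal total = 476.27 mm

476 mm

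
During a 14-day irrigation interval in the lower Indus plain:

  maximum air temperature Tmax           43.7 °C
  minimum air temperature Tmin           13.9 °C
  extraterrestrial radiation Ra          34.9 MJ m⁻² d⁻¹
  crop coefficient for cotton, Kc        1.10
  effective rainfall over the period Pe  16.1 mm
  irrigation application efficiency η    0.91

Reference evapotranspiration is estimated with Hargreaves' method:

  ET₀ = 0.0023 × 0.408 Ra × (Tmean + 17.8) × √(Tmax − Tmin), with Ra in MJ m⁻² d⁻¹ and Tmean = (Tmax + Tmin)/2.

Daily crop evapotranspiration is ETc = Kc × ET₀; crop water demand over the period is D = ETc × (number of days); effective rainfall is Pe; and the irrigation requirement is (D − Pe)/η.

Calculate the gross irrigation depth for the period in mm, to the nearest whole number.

123 mm

Tmean = (43.7 + 13.9)/2 = 28.80 °C
0.408 Ra = 0.408 × 34.9 = 14.2392 mm/d equivalent
ET₀ = 0.0023 × 14.2392 × (28.80 + 17.8) × √29.8 = 0.0023 × 14.2392 × 46.60 × 5.4589 = 8.3311 mm/d
ETc = Kc × ET₀ = 1.10 × 8.3311 = 9.1642 mm/d
Crop demand D = ETc × 14 d = 9.1642 × 14 = 128.299 mm
D − Pe = 128.299 − 16.1 = 112.199 mm
Gross irrigation = 112.199 / 0.91 = 123.296 mm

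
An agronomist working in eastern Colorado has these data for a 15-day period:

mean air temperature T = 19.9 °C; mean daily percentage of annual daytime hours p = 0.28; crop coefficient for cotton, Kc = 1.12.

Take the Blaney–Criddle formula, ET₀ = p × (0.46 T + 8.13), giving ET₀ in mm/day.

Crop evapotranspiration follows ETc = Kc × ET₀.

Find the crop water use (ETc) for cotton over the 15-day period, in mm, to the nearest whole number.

ET₀ = 0.28 × (0.46 × 19.9 + 8.13) = 0.28 × 17.284 = 4.8395 mm/d
ETc = Kc × ET₀ = 1.12 × 4.8395 = 5.4202 mm/d
Over 15 days: 5.4202 × 15 = 81.303 mm

81 mm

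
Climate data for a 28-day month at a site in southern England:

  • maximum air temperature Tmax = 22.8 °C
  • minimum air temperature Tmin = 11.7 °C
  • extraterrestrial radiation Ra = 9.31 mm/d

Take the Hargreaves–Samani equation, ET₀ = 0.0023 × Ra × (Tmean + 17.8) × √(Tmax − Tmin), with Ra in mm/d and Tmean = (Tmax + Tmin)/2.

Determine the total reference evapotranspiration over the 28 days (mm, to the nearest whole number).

70 mm

Tmean = (22.8 + 11.7)/2 = 17.25 °C
ET₀ = 0.0023 × 9.31 × (17.25 + 17.8) × √11.1 = 0.0023 × 9.31 × 35.05 × 3.3317 = 2.5005 mm/d
Over 28 days: 2.5005 × 28 = 70.014 mm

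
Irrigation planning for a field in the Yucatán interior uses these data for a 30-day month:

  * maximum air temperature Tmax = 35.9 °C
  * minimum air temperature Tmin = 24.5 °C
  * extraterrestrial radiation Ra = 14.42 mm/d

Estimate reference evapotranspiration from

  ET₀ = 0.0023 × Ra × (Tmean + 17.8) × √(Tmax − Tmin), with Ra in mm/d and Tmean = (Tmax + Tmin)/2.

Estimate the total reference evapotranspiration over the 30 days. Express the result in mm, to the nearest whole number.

Tmean = (35.9 + 24.5)/2 = 30.20 °C
ET₀ = 0.0023 × 14.42 × (30.20 + 17.8) × √11.4 = 0.0023 × 14.42 × 48.00 × 3.3764 = 5.3751 mm/d
Over 30 days: 5.3751 × 30 = 161.253 mm

161 mm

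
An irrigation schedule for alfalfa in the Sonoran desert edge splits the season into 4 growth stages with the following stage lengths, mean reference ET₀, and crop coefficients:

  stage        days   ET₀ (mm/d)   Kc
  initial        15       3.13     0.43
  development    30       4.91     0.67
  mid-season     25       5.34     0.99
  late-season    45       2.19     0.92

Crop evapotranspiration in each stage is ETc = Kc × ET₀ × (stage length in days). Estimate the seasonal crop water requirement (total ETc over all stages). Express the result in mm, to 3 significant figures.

342 mm

initial: 0.43 × 3.13 × 15 = 20.19 mm
development: 0.67 × 4.91 × 30 = 98.69 mm
mid-season: 0.99 × 5.34 × 25 = 132.17 mm
late-season: 0.92 × 2.19 × 45 = 90.67 mm
Seasonal total = 341.72 mm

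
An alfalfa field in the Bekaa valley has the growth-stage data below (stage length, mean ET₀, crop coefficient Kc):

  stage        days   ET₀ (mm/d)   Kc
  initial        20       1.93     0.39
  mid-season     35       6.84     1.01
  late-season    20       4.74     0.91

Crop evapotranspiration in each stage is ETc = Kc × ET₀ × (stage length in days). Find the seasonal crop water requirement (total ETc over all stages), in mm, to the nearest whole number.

initial: 0.39 × 1.93 × 20 = 15.05 mm
mid-season: 1.01 × 6.84 × 35 = 241.79 mm
late-season: 0.91 × 4.74 × 20 = 86.27 mm
Seasonal total = 343.11 mm

343 mm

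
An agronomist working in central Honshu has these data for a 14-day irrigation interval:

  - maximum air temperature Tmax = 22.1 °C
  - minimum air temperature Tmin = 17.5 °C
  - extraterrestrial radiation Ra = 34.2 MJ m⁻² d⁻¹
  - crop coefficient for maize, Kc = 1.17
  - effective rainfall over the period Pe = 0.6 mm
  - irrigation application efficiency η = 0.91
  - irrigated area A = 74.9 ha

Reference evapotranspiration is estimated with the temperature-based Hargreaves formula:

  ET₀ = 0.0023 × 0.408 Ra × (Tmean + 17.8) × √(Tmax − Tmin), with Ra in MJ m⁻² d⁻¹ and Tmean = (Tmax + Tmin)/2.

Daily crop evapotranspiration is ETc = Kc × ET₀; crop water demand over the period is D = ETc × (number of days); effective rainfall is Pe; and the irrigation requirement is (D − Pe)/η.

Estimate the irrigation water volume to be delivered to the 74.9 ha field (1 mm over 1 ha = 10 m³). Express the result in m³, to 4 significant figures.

34400 m³

Tmean = (22.1 + 17.5)/2 = 19.80 °C
0.408 Ra = 0.408 × 34.2 = 13.9536 mm/d equivalent
ET₀ = 0.0023 × 13.9536 × (19.80 + 17.8) × √4.6 = 0.0023 × 13.9536 × 37.60 × 2.1448 = 2.5881 mm/d
ETc = Kc × ET₀ = 1.17 × 2.5881 = 3.0281 mm/d
Crop demand D = ETc × 14 d = 3.0281 × 14 = 42.393 mm
D − Pe = 42.393 − 0.6 = 41.793 mm
Gross irrigation = 41.793 / 0.91 = 45.926 mm
Volume = 45.926 mm × 74.9 ha × 10 = 34398.6 m³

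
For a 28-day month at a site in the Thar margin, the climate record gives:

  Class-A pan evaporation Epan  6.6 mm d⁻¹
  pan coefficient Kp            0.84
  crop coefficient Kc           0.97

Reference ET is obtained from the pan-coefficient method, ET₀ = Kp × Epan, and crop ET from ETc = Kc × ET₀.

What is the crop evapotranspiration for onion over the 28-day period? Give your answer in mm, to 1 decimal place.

150.6 mm

ET₀ = 0.84 × 6.6 = 5.5440 mm/d
ETc = Kc × ET₀ = 0.97 × 5.5440 = 5.3777 mm/d
Over 28 days: 5.3777 × 28 = 150.576 mm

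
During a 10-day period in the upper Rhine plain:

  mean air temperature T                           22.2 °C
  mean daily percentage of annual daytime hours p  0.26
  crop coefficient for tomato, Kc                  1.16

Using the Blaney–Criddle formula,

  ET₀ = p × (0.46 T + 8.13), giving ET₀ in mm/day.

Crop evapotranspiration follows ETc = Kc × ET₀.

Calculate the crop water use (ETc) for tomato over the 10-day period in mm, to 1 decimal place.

ET₀ = 0.26 × (0.46 × 22.2 + 8.13) = 0.26 × 18.342 = 4.7689 mm/d
ETc = Kc × ET₀ = 1.16 × 4.7689 = 5.5319 mm/d
Over 10 days: 5.5319 × 10 = 55.319 mm

55.3 mm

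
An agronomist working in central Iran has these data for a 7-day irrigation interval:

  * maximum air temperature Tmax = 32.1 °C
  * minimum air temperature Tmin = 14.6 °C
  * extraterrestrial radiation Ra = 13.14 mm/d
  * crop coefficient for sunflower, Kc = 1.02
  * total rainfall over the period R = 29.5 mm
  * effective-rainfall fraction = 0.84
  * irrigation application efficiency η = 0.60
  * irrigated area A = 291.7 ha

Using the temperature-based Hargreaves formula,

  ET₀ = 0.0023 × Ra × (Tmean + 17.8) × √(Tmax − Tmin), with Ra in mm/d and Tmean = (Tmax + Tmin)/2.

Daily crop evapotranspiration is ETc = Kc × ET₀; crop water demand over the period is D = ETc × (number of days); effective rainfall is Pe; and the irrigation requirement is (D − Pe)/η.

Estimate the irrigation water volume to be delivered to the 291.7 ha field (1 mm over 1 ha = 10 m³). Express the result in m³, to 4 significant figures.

60120 m³

Tmean = (32.1 + 14.6)/2 = 23.35 °C
ET₀ = 0.0023 × 13.14 × (23.35 + 17.8) × √17.5 = 0.0023 × 13.14 × 41.15 × 4.1833 = 5.2025 mm/d
ETc = Kc × ET₀ = 1.02 × 5.2025 = 5.3066 mm/d
Crop demand D = ETc × 7 d = 5.3066 × 7 = 37.146 mm
Pe = 0.84 × 29.5 = 24.780 mm
D − Pe = 37.146 − 24.780 = 12.366 mm
Gross irrigation = 12.366 / 0.60 = 20.610 mm
Volume = 20.610 mm × 291.7 ha × 10 = 60119.4 m³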